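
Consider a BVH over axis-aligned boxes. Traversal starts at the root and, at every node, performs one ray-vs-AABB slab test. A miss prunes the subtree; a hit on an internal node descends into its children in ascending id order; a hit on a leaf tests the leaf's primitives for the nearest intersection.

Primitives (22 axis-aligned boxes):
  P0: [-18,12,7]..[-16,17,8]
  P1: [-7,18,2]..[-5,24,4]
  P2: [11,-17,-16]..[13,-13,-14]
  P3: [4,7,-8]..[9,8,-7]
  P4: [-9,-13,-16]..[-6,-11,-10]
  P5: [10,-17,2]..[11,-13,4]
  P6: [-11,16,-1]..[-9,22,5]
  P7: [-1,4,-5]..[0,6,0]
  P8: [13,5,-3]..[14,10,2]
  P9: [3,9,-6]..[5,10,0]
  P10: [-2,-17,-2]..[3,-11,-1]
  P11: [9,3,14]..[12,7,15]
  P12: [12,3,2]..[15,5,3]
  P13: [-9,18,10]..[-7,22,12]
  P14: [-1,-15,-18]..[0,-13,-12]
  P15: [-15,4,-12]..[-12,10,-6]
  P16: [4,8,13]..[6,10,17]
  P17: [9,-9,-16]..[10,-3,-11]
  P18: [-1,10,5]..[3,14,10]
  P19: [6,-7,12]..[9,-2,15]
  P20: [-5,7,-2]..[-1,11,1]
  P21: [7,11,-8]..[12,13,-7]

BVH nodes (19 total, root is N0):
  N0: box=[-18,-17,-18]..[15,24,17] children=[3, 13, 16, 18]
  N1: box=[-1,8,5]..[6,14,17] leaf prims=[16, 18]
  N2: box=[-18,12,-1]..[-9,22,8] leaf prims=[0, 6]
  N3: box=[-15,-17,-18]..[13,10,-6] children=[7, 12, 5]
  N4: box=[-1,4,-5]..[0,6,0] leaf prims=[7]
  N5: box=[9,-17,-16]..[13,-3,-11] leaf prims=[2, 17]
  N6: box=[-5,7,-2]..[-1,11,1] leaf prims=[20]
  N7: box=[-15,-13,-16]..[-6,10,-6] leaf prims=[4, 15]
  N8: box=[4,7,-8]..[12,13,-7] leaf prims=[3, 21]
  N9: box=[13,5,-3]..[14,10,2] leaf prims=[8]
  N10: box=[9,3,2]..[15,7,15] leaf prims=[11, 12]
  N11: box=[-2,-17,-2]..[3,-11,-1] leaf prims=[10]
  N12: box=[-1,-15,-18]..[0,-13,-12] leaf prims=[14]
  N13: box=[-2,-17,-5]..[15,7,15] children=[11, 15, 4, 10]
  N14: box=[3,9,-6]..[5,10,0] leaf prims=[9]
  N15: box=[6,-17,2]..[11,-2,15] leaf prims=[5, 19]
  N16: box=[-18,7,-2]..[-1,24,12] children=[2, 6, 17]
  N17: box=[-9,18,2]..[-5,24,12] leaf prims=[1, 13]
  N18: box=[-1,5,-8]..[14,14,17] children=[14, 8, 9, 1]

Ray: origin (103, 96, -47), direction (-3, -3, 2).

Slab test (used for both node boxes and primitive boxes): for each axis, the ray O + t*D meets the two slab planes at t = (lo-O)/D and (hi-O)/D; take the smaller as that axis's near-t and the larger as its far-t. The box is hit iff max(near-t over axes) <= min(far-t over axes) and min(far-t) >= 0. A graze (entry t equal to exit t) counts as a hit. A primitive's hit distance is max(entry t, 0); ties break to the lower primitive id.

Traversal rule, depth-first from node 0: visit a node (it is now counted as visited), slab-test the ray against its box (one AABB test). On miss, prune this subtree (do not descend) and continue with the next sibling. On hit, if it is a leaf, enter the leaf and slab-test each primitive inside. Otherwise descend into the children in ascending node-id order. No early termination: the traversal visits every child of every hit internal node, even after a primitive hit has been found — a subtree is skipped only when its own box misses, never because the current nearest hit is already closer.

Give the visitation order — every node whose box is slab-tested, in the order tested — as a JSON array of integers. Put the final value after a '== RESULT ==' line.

Traverse from the root:
N0 x:[88/3,121/3] y:[24,113/3] z:[29/2,32] -> hit [88/3,32], descend [3, 13, 16, 18]
  N3 x:[30,118/3] y:[86/3,113/3] z:[29/2,41/2] -> miss, prune
  N13 x:[88/3,35] y:[89/3,113/3] z:[21,31] -> hit [89/3,31], descend [4, 10, 11, 15]
    N4 x:[103/3,104/3] y:[30,92/3] z:[21,47/2] -> miss, prune
    N10 x:[88/3,94/3] y:[89/3,31] z:[49/2,31] -> hit [89/3,31] leaf, test {P11@t=61/2, P12(miss)}
    N11 x:[100/3,35] y:[107/3,113/3] z:[45/2,23] -> miss, prune
    N15 x:[92/3,97/3] y:[98/3,113/3] z:[49/2,31] -> miss, prune
  N16 x:[104/3,121/3] y:[24,89/3] z:[45/2,59/2] -> miss, prune
  N18 x:[89/3,104/3] y:[82/3,91/3] z:[39/2,32] -> hit [89/3,91/3], descend [1, 8, 9, 14]
    N1 x:[97/3,104/3] y:[82/3,88/3] z:[26,32] -> miss, prune
    N8 x:[91/3,33] y:[83/3,89/3] z:[39/2,20] -> miss, prune
    N9 x:[89/3,30] y:[86/3,91/3] z:[22,49/2] -> miss, prune
    N14 x:[98/3,100/3] y:[86/3,29] z:[41/2,47/2] -> miss, prune

13 AABB tests over nodes [0, 3, 13, 4, 10, 11, 15, 16, 18, 1, 8, 9, 14]; 1 leaf entered; closest P11.

== RESULT ==
[0, 3, 13, 4, 10, 11, 15, 16, 18, 1, 8, 9, 14]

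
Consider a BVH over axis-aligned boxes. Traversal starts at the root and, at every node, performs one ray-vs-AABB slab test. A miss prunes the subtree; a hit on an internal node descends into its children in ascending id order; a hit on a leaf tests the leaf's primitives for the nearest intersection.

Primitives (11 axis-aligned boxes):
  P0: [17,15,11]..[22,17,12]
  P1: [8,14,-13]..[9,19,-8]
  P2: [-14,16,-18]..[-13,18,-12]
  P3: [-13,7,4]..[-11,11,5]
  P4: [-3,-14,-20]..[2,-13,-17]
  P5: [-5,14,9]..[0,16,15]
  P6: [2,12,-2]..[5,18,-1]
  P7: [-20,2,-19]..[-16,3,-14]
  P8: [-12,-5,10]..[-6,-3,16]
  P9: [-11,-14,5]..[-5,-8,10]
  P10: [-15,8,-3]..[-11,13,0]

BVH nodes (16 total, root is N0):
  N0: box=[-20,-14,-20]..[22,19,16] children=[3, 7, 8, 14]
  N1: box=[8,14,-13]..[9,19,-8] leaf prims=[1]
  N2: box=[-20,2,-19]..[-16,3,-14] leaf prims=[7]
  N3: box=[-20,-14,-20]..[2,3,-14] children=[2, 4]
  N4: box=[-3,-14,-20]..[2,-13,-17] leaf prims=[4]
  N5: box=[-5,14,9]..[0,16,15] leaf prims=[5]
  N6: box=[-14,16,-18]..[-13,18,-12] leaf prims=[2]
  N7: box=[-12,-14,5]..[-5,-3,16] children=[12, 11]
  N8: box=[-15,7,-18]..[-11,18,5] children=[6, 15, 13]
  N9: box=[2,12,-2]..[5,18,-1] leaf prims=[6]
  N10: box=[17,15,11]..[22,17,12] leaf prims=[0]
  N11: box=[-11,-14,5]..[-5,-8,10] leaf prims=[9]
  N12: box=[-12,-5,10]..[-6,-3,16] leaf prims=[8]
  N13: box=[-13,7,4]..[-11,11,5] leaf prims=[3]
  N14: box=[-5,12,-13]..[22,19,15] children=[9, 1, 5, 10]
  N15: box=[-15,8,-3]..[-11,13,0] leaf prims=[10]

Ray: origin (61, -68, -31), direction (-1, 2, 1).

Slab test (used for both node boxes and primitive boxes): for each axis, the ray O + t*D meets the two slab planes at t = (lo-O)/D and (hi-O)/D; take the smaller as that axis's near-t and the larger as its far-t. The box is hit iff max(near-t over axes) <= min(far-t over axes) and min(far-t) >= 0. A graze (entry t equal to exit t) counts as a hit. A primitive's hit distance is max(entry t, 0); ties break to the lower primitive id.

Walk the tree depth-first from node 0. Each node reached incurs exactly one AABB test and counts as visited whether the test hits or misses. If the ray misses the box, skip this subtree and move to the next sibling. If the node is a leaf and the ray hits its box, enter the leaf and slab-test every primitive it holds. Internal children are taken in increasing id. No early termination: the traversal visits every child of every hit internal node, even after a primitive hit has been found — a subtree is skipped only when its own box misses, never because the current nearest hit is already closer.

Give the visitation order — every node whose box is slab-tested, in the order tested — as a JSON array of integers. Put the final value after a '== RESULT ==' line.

Walk:
N0 x:[39,81] y:[27,87/2] z:[11,47] -> hit [39,87/2], descend [3, 7, 8, 14]
  N3 x:[59,81] y:[27,71/2] z:[11,17] -> miss, prune
  N7 x:[66,73] y:[27,65/2] z:[36,47] -> miss, prune
  N8 x:[72,76] y:[75/2,43] z:[13,36] -> miss, prune
  N14 x:[39,66] y:[40,87/2] z:[18,46] -> hit [40,87/2], descend [1, 5, 9, 10]
    N1 x:[52,53] y:[41,87/2] z:[18,23] -> miss, prune
    N5 x:[61,66] y:[41,42] z:[40,46] -> miss, prune
    N9 x:[56,59] y:[40,43] z:[29,30] -> miss, prune
    N10 x:[39,44] y:[83/2,85/2] z:[42,43] -> hit [42,85/2] leaf, test {P0@t=42}

9 AABB tests over nodes [0, 3, 7, 8, 14, 1, 5, 9, 10]; 1 leaf entered; closest P0.

== RESULT ==
[0, 3, 7, 8, 14, 1, 5, 9, 10]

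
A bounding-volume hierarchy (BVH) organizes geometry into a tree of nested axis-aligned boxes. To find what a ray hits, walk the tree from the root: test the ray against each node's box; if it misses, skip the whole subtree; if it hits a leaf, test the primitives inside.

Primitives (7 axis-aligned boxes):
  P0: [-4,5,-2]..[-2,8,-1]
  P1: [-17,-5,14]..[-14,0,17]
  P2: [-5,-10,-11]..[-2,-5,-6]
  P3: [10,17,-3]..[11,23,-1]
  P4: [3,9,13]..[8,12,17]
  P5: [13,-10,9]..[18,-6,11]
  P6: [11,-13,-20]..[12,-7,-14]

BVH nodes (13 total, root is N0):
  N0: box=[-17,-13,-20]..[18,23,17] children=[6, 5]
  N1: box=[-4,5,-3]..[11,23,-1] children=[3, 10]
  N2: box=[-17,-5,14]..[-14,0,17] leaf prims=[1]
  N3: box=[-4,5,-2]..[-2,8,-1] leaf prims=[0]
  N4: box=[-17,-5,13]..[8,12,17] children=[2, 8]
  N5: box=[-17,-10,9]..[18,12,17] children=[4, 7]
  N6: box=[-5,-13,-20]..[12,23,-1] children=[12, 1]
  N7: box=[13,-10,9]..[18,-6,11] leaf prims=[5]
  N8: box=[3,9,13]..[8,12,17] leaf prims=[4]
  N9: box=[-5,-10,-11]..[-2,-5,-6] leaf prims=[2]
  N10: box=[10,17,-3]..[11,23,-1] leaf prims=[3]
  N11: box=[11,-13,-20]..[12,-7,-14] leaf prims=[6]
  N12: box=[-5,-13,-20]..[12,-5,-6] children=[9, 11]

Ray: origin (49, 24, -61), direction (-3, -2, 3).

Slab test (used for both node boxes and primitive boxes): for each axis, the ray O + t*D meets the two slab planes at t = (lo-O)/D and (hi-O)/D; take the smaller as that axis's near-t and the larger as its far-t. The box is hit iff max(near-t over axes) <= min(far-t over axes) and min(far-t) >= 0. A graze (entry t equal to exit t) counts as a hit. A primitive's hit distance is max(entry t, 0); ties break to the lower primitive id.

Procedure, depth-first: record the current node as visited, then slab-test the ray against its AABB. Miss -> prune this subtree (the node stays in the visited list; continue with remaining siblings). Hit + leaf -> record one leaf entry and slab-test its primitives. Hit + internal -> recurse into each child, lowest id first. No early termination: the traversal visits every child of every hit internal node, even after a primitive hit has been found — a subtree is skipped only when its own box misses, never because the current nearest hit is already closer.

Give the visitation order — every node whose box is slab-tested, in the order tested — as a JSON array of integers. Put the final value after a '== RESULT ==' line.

Trace the traversal:
N0 x:[31/3,22] y:[1/2,37/2] z:[41/3,26] -> hit [41/3,37/2], descend [5, 6]
  N5 x:[31/3,22] y:[6,17] z:[70/3,26] -> miss, prune
  N6 x:[37/3,18] y:[1/2,37/2] z:[41/3,20] -> hit [41/3,18], descend [1, 12]
    N1 x:[38/3,53/3] y:[1/2,19/2] z:[58/3,20] -> miss, prune
    N12 x:[37/3,18] y:[29/2,37/2] z:[41/3,55/3] -> hit [29/2,18], descend [9, 11]
      N9 x:[17,18] y:[29/2,17] z:[50/3,55/3] -> hit [17,17] leaf, test {P2@t=17}
      N11 x:[37/3,38/3] y:[31/2,37/2] z:[41/3,47/3] -> miss, prune

Visited [0, 5, 6, 1, 12, 9, 11]. Tests: 7 box, 1 leaf. Nearest: P2.

== RESULT ==
[0, 5, 6, 1, 12, 9, 11]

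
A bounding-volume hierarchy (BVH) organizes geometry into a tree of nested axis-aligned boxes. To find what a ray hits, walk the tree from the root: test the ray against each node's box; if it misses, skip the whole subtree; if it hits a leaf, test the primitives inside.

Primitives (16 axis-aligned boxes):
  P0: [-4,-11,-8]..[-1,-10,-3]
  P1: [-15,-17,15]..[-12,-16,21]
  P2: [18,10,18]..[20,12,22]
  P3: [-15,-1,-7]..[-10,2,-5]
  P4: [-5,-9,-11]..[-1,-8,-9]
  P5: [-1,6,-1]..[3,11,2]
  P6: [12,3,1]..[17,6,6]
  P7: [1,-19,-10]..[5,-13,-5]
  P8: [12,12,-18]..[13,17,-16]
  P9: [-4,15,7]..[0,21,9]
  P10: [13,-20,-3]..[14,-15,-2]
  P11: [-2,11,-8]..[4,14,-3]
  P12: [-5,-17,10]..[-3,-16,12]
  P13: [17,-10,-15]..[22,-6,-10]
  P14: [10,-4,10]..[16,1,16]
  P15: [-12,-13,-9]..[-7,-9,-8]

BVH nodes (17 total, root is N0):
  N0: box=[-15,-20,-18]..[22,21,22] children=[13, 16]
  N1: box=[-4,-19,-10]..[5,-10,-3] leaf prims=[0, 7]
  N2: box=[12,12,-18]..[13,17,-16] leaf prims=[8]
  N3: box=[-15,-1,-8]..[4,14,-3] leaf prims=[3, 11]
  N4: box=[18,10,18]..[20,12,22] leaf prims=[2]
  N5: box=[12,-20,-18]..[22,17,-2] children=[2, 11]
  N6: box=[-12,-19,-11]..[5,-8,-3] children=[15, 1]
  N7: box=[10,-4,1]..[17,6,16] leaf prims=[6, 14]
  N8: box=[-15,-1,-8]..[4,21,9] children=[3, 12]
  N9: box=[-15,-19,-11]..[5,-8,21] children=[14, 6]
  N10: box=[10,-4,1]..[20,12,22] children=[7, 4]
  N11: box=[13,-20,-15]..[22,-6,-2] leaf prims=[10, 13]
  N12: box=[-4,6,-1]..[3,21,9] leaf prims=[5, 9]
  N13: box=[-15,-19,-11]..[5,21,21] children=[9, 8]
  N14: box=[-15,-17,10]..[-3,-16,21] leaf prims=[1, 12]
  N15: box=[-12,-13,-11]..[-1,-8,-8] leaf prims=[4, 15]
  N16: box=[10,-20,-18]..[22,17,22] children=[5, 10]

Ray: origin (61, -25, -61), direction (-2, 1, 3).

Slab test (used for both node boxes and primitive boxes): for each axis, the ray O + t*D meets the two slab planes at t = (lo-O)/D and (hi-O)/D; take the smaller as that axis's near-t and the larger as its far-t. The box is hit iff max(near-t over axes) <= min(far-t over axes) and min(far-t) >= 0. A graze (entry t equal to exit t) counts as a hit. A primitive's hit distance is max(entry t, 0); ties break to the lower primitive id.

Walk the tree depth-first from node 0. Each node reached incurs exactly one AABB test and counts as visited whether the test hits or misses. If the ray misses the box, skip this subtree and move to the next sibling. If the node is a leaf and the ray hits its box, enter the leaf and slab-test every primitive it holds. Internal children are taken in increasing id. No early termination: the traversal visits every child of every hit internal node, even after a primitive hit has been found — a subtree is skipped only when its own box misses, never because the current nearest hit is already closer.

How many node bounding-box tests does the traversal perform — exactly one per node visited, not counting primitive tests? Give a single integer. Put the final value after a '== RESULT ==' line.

Trace the traversal:
N0 x:[39/2,38] y:[5,46] z:[43/3,83/3] -> hit [39/2,83/3], descend [13, 16]
  N13 x:[28,38] y:[6,46] z:[50/3,82/3] -> miss, prune
  N16 x:[39/2,51/2] y:[5,42] z:[43/3,83/3] -> hit [39/2,51/2], descend [5, 10]
    N5 x:[39/2,49/2] y:[5,42] z:[43/3,59/3] -> hit [39/2,59/3], descend [2, 11]
      N2 x:[24,49/2] y:[37,42] z:[43/3,15] -> miss, prune
      N11 x:[39/2,24] y:[5,19] z:[46/3,59/3] -> miss, prune
    N10 x:[41/2,51/2] y:[21,37] z:[62/3,83/3] -> hit [21,51/2], descend [4, 7]
      N4 x:[41/2,43/2] y:[35,37] z:[79/3,83/3] -> miss, prune
      N7 x:[22,51/2] y:[21,31] z:[62/3,77/3] -> hit [22,51/2] leaf, test {P6(miss), P14@t=71/3}

order=[0, 13, 16, 5, 2, 11, 10, 4, 7]  |boxes|=9  |leaves|=1  hit=P14

== RESULT ==
9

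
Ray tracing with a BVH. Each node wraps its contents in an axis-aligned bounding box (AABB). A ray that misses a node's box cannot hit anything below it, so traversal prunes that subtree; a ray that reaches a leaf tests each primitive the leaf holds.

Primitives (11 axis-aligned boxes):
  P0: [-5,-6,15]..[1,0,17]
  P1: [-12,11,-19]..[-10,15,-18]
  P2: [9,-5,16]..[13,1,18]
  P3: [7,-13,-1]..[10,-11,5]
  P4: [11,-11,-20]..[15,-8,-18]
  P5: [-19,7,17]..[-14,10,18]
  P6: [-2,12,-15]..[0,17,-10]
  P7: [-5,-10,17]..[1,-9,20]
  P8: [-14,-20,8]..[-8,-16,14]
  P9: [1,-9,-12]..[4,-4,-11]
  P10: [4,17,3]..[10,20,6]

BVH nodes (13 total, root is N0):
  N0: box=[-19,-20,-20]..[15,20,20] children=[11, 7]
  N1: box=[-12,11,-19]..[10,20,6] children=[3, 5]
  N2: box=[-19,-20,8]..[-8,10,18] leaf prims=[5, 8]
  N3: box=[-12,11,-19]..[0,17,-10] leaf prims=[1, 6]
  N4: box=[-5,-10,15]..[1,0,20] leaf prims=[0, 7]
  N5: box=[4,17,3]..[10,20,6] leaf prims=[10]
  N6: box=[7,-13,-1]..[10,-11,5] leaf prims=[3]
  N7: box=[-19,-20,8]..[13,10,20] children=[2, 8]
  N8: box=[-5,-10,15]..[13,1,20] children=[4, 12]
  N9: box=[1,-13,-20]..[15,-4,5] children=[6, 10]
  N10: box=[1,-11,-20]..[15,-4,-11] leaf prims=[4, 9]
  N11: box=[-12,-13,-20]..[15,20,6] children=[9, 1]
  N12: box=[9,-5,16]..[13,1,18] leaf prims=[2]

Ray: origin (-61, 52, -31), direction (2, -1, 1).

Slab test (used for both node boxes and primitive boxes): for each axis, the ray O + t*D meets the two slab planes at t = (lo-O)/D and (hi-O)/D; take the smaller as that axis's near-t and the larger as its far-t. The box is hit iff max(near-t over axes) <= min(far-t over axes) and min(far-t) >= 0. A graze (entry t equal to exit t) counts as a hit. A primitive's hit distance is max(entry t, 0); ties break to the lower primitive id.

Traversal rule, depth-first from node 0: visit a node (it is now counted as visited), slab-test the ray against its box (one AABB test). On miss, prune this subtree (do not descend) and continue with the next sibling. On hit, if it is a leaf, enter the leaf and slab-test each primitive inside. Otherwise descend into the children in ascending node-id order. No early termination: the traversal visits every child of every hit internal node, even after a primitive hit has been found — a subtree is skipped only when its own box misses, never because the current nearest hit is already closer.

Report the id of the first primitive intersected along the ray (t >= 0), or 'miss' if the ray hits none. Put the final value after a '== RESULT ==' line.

Walk:
N0 x:[21,38] y:[32,72] z:[11,51] -> hit [32,38], descend [7, 11]
  N7 x:[21,37] y:[42,72] z:[39,51] -> miss, prune
  N11 x:[49/2,38] y:[32,65] z:[11,37] -> hit [32,37], descend [1, 9]
    N1 x:[49/2,71/2] y:[32,41] z:[12,37] -> hit [32,71/2], descend [3, 5]
      N3 x:[49/2,61/2] y:[35,41] z:[12,21] -> miss, prune
      N5 x:[65/2,71/2] y:[32,35] z:[34,37] -> hit [34,35] leaf, test {P10@t=34}
    N9 x:[31,38] y:[56,65] z:[11,36] -> miss, prune

7 AABB tests over nodes [0, 7, 11, 1, 3, 5, 9]; 1 leaf entered; closest P10.

== RESULT ==
10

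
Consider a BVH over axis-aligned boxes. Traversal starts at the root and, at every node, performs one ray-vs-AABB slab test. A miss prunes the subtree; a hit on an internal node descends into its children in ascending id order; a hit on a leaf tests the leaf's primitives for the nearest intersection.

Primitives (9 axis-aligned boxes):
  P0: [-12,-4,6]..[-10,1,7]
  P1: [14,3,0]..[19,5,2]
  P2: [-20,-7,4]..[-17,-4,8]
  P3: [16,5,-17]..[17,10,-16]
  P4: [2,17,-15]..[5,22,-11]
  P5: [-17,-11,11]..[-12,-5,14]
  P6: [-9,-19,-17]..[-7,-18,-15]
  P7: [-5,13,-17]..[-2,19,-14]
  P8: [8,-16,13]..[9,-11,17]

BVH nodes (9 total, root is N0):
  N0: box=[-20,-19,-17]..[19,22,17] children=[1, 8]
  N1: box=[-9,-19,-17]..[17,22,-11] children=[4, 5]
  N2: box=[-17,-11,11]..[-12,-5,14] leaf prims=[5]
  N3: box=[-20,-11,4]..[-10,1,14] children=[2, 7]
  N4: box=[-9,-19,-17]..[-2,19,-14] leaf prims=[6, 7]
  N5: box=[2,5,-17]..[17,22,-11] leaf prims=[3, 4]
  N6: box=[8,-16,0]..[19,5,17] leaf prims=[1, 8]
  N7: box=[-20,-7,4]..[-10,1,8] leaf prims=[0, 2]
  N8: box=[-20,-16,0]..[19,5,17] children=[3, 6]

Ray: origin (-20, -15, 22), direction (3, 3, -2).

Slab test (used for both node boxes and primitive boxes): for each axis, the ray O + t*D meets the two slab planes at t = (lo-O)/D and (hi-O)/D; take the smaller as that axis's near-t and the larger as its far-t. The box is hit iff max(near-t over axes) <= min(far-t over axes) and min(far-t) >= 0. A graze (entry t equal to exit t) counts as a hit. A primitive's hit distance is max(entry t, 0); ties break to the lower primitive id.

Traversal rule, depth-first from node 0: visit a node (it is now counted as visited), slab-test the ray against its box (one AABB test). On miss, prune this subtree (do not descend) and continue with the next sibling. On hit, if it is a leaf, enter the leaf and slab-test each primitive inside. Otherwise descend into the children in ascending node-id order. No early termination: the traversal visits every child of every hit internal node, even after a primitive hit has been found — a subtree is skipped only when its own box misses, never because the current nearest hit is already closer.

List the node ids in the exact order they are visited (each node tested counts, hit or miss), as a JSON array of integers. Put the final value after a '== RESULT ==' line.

Walk:
N0 x:[0,13] y:[-4/3,37/3] z:[5/2,39/2] -> hit [5/2,37/3], descend [1, 8]
  N1 x:[11/3,37/3] y:[-4/3,37/3] z:[33/2,39/2] -> miss, prune
  N8 x:[0,13] y:[-1/3,20/3] z:[5/2,11] -> hit [5/2,20/3], descend [3, 6]
    N3 x:[0,10/3] y:[4/3,16/3] z:[4,9] -> miss, prune
    N6 x:[28/3,13] y:[-1/3,20/3] z:[5/2,11] -> miss, prune

Summary -> nodes [0, 1, 8, 3, 6]; box-tests=5; leaf-entries=0; first=miss

== RESULT ==
[0, 1, 8, 3, 6]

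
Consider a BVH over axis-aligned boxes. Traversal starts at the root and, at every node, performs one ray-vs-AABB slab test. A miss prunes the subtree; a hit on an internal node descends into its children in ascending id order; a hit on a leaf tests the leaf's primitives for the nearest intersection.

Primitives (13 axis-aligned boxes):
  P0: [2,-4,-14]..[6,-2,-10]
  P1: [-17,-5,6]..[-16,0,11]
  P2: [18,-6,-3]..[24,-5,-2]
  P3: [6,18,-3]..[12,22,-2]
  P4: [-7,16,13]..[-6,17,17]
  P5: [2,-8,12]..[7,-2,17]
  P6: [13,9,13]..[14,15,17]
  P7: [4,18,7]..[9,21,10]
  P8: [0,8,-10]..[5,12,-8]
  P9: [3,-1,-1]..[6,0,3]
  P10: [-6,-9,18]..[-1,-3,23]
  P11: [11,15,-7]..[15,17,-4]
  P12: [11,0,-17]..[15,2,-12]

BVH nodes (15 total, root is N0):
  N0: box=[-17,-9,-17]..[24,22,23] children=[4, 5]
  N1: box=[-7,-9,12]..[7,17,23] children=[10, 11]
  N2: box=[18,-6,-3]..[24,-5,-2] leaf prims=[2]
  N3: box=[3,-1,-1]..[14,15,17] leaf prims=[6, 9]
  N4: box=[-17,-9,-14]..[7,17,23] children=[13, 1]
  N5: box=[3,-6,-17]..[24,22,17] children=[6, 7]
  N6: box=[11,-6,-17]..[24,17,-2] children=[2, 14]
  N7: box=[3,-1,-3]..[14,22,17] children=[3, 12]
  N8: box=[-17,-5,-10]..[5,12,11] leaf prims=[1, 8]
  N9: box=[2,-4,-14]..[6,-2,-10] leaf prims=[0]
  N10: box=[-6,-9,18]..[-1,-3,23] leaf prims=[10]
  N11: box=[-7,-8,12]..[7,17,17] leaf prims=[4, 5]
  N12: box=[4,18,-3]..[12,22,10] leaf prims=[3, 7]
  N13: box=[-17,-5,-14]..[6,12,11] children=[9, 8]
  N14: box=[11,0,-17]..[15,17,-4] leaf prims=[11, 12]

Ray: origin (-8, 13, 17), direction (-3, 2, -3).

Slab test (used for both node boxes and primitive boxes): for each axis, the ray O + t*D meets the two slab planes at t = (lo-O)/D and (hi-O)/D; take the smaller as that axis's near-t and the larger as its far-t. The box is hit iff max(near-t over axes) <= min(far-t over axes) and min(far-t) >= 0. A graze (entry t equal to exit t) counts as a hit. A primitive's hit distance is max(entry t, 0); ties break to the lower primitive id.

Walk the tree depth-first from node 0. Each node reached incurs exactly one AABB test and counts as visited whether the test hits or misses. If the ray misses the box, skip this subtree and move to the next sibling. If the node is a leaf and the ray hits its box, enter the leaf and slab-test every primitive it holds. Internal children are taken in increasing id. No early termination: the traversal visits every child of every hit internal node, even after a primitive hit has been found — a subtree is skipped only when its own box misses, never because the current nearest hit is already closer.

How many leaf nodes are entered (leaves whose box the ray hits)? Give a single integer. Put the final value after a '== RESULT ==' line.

Traverse from the root:
N0 x:[-32/3,3] y:[-11,9/2] z:[-2,34/3] -> hit [-2,3], descend [4, 5]
  N4 x:[-5,3] y:[-11,2] z:[-2,31/3] -> hit [-2,2], descend [1, 13]
    N1 x:[-5,-1/3] y:[-11,2] z:[-2,5/3] -> miss, prune
    N13 x:[-14/3,3] y:[-9,-1/2] z:[2,31/3] -> miss, prune
  N5 x:[-32/3,-11/3] y:[-19/2,9/2] z:[0,34/3] -> miss, prune

order=[0, 4, 1, 13, 5]  |boxes|=5  |leaves|=0  hit=miss

== RESULT ==
0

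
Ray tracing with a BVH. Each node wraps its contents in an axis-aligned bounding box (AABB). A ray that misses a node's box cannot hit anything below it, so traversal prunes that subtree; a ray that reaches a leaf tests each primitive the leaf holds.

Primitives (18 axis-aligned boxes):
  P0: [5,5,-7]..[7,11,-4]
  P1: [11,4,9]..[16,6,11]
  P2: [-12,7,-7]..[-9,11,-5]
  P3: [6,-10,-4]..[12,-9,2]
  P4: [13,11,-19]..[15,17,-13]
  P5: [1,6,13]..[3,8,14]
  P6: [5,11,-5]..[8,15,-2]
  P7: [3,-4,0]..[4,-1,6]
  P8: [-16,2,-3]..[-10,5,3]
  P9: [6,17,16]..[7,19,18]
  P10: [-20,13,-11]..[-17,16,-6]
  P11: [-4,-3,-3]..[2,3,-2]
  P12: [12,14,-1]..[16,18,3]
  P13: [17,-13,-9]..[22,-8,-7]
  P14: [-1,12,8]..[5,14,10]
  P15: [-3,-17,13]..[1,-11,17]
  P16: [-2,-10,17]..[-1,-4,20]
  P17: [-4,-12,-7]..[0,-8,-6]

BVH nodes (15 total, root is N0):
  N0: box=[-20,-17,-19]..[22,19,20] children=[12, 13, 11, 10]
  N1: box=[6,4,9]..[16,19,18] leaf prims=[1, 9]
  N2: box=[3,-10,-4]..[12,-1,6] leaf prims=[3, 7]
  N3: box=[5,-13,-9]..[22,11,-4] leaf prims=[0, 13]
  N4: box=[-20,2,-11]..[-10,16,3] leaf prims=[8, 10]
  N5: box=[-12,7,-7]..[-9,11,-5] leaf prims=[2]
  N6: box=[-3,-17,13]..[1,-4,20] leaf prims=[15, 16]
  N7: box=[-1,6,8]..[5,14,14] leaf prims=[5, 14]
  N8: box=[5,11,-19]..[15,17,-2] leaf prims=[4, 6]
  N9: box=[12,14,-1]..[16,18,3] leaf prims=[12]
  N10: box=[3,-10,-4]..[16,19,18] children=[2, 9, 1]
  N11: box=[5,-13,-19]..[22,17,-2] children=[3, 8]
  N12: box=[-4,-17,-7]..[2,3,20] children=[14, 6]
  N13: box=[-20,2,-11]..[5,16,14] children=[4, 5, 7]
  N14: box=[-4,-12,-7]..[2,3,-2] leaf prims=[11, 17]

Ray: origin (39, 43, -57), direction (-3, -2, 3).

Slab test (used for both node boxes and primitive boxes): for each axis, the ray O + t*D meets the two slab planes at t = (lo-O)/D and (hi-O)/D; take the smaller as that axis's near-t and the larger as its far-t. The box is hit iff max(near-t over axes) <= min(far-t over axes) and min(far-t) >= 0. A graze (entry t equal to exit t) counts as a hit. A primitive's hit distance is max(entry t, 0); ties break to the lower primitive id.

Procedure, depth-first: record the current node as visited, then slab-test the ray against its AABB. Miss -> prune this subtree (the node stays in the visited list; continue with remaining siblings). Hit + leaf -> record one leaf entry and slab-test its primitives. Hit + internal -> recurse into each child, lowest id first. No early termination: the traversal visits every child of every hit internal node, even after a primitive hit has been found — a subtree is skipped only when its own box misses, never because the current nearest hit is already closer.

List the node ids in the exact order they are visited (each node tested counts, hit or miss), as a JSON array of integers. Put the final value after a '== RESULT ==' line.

Traverse from the root:
N0 x:[17/3,59/3] y:[12,30] z:[38/3,77/3] -> hit [38/3,59/3], descend [10, 11, 12, 13]
  N10 x:[23/3,12] y:[12,53/2] z:[53/3,25] -> miss, prune
  N11 x:[17/3,34/3] y:[13,28] z:[38/3,55/3] -> miss, prune
  N12 x:[37/3,43/3] y:[20,30] z:[50/3,77/3] -> miss, prune
  N13 x:[34/3,59/3] y:[27/2,41/2] z:[46/3,71/3] -> hit [46/3,59/3], descend [4, 5, 7]
    N4 x:[49/3,59/3] y:[27/2,41/2] z:[46/3,20] -> hit [49/3,59/3] leaf, test {P8(miss), P10(miss)}
    N5 x:[16,17] y:[16,18] z:[50/3,52/3] -> hit [50/3,17] leaf, test {P2@t=50/3}
    N7 x:[34/3,40/3] y:[29/2,37/2] z:[65/3,71/3] -> miss, prune

Visited [0, 10, 11, 12, 13, 4, 5, 7]. Tests: 8 box, 2 leaf. Nearest: P2.

== RESULT ==
[0, 10, 11, 12, 13, 4, 5, 7]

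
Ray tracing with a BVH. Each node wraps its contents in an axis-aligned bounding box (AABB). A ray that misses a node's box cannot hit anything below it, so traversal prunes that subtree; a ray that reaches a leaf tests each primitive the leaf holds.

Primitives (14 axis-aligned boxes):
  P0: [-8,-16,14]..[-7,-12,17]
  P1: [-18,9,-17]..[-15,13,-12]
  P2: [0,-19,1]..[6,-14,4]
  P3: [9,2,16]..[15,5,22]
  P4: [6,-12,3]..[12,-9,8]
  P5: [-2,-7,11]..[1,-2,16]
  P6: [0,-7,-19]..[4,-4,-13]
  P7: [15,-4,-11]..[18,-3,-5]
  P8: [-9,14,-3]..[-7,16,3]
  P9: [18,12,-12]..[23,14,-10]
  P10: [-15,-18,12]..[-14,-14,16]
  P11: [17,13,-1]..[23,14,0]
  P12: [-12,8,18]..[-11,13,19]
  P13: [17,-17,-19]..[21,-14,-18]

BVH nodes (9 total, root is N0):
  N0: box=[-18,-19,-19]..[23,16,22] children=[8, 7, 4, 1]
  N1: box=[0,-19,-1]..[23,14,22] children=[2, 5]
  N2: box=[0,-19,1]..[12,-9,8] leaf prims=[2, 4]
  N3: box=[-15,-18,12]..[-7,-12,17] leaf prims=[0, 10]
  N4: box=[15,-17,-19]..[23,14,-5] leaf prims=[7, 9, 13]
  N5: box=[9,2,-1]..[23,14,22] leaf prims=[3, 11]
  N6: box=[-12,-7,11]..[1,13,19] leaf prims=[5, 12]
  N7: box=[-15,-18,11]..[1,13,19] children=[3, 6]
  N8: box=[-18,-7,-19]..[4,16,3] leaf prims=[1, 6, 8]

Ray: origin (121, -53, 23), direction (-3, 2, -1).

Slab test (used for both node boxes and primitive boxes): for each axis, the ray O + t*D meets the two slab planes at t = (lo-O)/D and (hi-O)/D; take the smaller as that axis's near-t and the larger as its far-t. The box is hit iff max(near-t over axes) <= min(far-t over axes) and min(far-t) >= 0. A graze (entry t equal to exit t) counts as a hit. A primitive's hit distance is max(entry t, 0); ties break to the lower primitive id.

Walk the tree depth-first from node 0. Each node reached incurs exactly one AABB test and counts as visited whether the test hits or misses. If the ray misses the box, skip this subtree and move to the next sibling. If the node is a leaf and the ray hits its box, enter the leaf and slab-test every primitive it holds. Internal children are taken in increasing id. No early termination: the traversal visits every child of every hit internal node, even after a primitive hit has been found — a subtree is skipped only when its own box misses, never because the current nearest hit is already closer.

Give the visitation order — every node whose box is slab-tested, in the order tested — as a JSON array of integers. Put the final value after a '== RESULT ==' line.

Traverse from the root:
N0 x:[98/3,139/3] y:[17,69/2] z:[1,42] -> hit [98/3,69/2], descend [1, 4, 7, 8]
  N1 x:[98/3,121/3] y:[17,67/2] z:[1,24] -> miss, prune
  N4 x:[98/3,106/3] y:[18,67/2] z:[28,42] -> hit [98/3,67/2] leaf, test {P7(miss), P9@t=33, P13(miss)}
  N7 x:[40,136/3] y:[35/2,33] z:[4,12] -> miss, prune
  N8 x:[39,139/3] y:[23,69/2] z:[20,42] -> miss, prune

Summary -> nodes [0, 1, 4, 7, 8]; box-tests=5; leaf-entries=1; first=P9

== RESULT ==
[0, 1, 4, 7, 8]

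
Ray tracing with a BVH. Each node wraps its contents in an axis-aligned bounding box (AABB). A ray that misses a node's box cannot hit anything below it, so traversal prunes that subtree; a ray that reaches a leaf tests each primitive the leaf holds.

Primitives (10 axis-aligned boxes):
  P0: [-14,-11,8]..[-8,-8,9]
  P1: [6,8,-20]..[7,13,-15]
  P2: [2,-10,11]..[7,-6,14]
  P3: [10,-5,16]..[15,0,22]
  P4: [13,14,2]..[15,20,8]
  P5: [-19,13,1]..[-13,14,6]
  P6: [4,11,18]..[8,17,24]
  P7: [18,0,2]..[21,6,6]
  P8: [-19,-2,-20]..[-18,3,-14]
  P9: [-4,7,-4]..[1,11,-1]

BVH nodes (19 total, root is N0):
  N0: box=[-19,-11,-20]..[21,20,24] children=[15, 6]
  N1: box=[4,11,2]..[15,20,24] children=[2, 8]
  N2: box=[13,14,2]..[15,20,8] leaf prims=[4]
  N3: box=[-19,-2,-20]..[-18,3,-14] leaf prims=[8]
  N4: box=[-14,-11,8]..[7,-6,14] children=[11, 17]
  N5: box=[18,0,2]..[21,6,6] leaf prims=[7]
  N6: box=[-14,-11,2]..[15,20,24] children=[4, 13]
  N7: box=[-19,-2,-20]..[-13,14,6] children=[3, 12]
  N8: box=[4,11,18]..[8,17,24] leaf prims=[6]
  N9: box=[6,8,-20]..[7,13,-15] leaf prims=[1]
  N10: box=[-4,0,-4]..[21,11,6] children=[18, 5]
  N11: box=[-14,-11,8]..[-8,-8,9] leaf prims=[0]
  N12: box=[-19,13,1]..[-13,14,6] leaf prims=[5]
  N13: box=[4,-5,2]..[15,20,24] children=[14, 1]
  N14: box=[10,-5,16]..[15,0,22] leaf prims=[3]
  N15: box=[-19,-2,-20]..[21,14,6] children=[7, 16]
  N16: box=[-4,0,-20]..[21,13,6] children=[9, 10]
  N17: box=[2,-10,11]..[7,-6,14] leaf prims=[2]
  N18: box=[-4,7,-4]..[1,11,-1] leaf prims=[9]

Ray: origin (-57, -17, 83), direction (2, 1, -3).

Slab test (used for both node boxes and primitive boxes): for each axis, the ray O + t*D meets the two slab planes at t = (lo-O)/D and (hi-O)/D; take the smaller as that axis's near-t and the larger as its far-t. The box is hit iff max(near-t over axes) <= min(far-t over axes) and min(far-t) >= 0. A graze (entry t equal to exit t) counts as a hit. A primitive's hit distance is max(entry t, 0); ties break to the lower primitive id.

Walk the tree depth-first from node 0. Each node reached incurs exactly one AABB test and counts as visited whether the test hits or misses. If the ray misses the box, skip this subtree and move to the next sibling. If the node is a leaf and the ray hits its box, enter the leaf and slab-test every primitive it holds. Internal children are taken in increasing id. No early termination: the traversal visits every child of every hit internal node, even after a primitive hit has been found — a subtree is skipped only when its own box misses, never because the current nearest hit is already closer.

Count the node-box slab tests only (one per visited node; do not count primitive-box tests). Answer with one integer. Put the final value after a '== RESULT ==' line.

Traverse from the root:
N0 x:[19,39] y:[6,37] z:[59/3,103/3] -> hit [59/3,103/3], descend [6, 15]
  N6 x:[43/2,36] y:[6,37] z:[59/3,27] -> hit [43/2,27], descend [4, 13]
    N4 x:[43/2,32] y:[6,11] z:[23,25] -> miss, prune
    N13 x:[61/2,36] y:[12,37] z:[59/3,27] -> miss, prune
  N15 x:[19,39] y:[15,31] z:[77/3,103/3] -> hit [77/3,31], descend [7, 16]
    N7 x:[19,22] y:[15,31] z:[77/3,103/3] -> miss, prune
    N16 x:[53/2,39] y:[17,30] z:[77/3,103/3] -> hit [53/2,30], descend [9, 10]
      N9 x:[63/2,32] y:[25,30] z:[98/3,103/3] -> miss, prune
      N10 x:[53/2,39] y:[17,28] z:[77/3,29] -> hit [53/2,28], descend [5, 18]
        N5 x:[75/2,39] y:[17,23] z:[77/3,27] -> miss, prune
        N18 x:[53/2,29] y:[24,28] z:[28,29] -> hit [28,28] leaf, test {P9@t=28}

Summary -> nodes [0, 6, 4, 13, 15, 7, 16, 9, 10, 5, 18]; box-tests=11; leaf-entries=1; first=P9

== RESULT ==
11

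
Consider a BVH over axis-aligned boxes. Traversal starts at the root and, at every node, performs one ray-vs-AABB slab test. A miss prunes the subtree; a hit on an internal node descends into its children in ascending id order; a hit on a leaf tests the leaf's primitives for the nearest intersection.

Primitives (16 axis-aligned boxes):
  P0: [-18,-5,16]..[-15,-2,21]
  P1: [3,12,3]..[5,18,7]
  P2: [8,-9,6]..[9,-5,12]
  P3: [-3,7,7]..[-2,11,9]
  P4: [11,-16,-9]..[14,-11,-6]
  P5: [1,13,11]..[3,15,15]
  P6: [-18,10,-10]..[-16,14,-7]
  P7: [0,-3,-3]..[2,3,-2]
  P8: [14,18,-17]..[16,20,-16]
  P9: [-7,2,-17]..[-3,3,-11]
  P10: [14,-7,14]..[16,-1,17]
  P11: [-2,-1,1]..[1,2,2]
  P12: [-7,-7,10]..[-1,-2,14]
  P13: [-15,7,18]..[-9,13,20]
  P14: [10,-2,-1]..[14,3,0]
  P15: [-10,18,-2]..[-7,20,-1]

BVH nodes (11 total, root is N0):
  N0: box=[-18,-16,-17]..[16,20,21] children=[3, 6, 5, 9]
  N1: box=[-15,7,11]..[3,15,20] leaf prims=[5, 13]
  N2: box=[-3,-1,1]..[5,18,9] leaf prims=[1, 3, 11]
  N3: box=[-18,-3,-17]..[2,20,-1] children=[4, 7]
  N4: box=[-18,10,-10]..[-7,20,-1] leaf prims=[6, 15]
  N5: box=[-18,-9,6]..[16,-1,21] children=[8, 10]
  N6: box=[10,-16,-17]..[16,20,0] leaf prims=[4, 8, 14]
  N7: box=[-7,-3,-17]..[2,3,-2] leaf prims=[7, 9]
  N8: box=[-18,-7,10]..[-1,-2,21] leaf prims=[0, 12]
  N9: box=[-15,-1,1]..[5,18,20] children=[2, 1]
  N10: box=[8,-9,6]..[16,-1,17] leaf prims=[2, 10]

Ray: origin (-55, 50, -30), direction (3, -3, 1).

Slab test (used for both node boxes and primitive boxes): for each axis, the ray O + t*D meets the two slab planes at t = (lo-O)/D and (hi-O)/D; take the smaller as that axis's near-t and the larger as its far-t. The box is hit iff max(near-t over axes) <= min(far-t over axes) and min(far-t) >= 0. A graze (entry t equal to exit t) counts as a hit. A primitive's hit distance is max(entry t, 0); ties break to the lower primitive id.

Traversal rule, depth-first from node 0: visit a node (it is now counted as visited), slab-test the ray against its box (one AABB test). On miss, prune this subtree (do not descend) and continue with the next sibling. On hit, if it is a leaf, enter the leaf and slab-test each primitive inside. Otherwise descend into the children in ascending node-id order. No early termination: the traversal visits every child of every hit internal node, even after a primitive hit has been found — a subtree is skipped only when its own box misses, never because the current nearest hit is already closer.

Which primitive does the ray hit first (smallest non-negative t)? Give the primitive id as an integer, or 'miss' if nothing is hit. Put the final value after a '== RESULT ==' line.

Traverse from the root:
N0 x:[37/3,71/3] y:[10,22] z:[13,51] -> hit [13,22], descend [3, 5, 6, 9]
  N3 x:[37/3,19] y:[10,53/3] z:[13,29] -> hit [13,53/3], descend [4, 7]
    N4 x:[37/3,16] y:[10,40/3] z:[20,29] -> miss, prune
    N7 x:[16,19] y:[47/3,53/3] z:[13,28] -> hit [16,53/3] leaf, test {P7(miss), P9@t=16}
  N5 x:[37/3,71/3] y:[17,59/3] z:[36,51] -> miss, prune
  N6 x:[65/3,71/3] y:[10,22] z:[13,30] -> hit [65/3,22] leaf, test {P4@t=22, P8(miss), P14(miss)}
  N9 x:[40/3,20] y:[32/3,17] z:[31,50] -> miss, prune

Visited [0, 3, 4, 7, 5, 6, 9]. Tests: 7 box, 2 leaf. Nearest: P9.

== RESULT ==
9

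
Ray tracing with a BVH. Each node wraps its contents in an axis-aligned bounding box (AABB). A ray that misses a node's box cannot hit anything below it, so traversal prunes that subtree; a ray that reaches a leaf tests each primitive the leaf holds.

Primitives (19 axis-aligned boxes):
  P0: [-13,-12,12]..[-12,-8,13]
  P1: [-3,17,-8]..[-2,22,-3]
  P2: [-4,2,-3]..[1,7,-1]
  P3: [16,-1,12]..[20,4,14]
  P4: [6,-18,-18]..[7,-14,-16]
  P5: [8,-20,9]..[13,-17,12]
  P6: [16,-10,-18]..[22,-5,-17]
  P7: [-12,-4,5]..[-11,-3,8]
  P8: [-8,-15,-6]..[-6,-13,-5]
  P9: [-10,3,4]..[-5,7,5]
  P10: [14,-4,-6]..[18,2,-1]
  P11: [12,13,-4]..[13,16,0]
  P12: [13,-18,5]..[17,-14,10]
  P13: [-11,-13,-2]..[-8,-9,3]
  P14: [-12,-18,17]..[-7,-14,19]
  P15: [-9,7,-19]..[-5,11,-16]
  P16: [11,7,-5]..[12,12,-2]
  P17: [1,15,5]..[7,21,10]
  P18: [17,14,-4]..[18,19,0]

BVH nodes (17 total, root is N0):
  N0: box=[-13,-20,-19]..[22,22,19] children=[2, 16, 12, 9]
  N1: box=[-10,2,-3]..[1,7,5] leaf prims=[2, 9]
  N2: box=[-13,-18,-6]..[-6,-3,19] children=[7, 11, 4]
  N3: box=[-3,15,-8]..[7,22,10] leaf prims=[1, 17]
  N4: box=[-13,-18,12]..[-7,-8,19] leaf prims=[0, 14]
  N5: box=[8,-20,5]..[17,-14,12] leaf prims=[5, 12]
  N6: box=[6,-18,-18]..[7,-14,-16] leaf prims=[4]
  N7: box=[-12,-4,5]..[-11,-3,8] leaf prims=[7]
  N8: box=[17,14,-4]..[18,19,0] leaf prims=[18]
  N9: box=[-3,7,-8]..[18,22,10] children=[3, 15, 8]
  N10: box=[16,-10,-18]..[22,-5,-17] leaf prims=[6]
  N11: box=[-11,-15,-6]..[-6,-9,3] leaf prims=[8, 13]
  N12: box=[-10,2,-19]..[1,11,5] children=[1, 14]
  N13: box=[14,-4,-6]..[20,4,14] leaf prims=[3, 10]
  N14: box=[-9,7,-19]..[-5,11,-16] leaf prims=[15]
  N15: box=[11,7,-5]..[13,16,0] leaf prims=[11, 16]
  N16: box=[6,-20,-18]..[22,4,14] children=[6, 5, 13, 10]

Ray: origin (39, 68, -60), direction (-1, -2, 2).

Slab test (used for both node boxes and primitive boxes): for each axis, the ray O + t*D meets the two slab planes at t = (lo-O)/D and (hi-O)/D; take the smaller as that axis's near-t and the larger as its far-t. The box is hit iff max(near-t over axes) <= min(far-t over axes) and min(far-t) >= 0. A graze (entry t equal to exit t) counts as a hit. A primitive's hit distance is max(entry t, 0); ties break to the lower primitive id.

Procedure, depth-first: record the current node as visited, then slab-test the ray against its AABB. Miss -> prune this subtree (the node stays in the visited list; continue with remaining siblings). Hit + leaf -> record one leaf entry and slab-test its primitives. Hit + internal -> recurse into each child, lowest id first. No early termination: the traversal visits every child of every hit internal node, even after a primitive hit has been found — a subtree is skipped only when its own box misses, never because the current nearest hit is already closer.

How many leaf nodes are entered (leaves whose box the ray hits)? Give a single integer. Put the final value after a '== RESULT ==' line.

Trace the traversal:
N0 x:[17,52] y:[23,44] z:[41/2,79/2] -> hit [23,79/2], descend [2, 9, 12, 16]
  N2 x:[45,52] y:[71/2,43] z:[27,79/2] -> miss, prune
  N9 x:[21,42] y:[23,61/2] z:[26,35] -> hit [26,61/2], descend [3, 8, 15]
    N3 x:[32,42] y:[23,53/2] z:[26,35] -> miss, prune
    N8 x:[21,22] y:[49/2,27] z:[28,30] -> miss, prune
    N15 x:[26,28] y:[26,61/2] z:[55/2,30] -> hit [55/2,28] leaf, test {P11(miss), P16@t=28}
  N12 x:[38,49] y:[57/2,33] z:[41/2,65/2] -> miss, prune
  N16 x:[17,33] y:[32,44] z:[21,37] -> hit [32,33], descend [5, 6, 10, 13]
    N5 x:[22,31] y:[41,44] z:[65/2,36] -> miss, prune
    N6 x:[32,33] y:[41,43] z:[21,22] -> miss, prune
    N10 x:[17,23] y:[73/2,39] z:[21,43/2] -> miss, prune
    N13 x:[19,25] y:[32,36] z:[27,37] -> miss, prune

order=[0, 2, 9, 3, 8, 15, 12, 16, 5, 6, 10, 13]  |boxes|=12  |leaves|=1  hit=P16

== RESULT ==
1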